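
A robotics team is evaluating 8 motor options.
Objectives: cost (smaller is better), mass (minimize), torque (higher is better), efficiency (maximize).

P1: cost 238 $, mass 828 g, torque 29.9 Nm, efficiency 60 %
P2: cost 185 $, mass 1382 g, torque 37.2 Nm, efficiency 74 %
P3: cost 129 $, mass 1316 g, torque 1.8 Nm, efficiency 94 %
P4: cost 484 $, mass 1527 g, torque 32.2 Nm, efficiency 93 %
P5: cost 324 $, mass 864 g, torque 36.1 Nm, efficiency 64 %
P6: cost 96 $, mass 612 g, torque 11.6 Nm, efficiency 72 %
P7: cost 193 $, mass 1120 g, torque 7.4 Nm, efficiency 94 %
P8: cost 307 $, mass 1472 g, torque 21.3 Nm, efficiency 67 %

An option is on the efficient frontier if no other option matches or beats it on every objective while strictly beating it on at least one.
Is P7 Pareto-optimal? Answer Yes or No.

P1: worse on cost (238 vs 193).
P2: worse on mass (1382 vs 1120).
P3: worse on mass (1316 vs 1120).
P4: worse on cost (484 vs 193).
P5: worse on cost (324 vs 193).
P6: worse on efficiency (72 vs 94).
P8: worse on cost (307 vs 193).
No option is at least as good as P7 on every objective and strictly better on one.

Yes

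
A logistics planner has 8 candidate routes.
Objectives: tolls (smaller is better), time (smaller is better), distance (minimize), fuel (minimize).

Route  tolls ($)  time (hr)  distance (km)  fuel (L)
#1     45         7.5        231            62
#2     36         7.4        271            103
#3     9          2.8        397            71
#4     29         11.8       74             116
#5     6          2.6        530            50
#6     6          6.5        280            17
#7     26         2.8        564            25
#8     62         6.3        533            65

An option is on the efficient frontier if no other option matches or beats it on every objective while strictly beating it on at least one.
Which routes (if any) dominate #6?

#1: worse on tolls (45 vs 6).
#2: worse on tolls (36 vs 6).
#3: worse on tolls (9 vs 6).
#4: worse on tolls (29 vs 6).
#5: worse on distance (530 vs 280).
#7: worse on tolls (26 vs 6).
#8: worse on tolls (62 vs 6).
No option dominates #6.

none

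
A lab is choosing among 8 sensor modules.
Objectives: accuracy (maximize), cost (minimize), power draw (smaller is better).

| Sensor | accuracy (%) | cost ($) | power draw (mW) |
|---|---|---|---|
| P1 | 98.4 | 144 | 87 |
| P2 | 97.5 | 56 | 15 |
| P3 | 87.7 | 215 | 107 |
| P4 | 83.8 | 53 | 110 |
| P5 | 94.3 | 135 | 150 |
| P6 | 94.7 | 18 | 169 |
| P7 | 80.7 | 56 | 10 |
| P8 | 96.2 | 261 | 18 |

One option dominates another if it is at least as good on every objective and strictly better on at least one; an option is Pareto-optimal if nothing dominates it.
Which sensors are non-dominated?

P1, P2, P4, P6, P7

P1: not dominated (best accuracy).
P2: not dominated.
P3: dominated by P1 (accuracy 98.4≥87.7, cost 144≤215, power draw 87≤107).
P4: not dominated.
P5: dominated by P2 (accuracy 97.5≥94.3, cost 56≤135, power draw 15≤150).
P6: not dominated (best cost).
P7: not dominated (best power draw).
P8: dominated by P2 (accuracy 97.5≥96.2, cost 56≤261, power draw 15≤18).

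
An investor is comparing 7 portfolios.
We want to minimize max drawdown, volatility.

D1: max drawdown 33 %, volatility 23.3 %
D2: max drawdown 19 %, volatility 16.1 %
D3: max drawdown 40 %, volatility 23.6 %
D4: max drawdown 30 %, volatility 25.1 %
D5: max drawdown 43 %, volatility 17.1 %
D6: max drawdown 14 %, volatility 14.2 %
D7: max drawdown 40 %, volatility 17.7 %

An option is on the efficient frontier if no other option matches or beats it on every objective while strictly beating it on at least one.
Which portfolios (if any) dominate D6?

D1: worse on max drawdown (33 vs 14).
D2: worse on max drawdown (19 vs 14).
D3: worse on max drawdown (40 vs 14).
D4: worse on max drawdown (30 vs 14).
D5: worse on max drawdown (43 vs 14).
D7: worse on max drawdown (40 vs 14).
No option dominates D6.

none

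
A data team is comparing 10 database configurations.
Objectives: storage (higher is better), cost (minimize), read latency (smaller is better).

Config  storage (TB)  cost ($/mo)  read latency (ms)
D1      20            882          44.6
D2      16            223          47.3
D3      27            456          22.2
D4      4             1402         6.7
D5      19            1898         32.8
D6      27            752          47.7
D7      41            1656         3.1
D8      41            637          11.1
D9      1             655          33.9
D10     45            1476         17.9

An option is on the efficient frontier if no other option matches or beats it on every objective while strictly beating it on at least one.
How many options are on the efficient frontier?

6

D1: dominated by D3 (storage 27≥20, cost 456≤882, read latency 22.2≤44.6).
D2: not dominated (best cost).
D3: not dominated.
D4: not dominated.
D5: dominated by D3 (storage 27≥19, cost 456≤1898, read latency 22.2≤32.8).
D6: dominated by D3 (storage 27≥27, cost 456≤752, read latency 22.2≤47.7).
D7: not dominated (best read latency).
D8: not dominated.
D9: dominated by D3 (storage 27≥1, cost 456≤655, read latency 22.2≤33.9).
D10: not dominated (best storage).
Pareto-optimal: D2, D3, D4, D7, D8, D10 → 6.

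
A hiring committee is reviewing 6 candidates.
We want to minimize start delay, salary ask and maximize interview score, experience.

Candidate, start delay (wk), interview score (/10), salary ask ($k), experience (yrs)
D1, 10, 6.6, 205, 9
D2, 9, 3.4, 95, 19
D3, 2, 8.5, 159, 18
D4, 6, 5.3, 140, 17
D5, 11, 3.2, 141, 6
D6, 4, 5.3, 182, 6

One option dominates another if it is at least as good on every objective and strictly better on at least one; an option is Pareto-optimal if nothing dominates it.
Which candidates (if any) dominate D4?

none

D1: worse on start delay (10 vs 6).
D2: worse on start delay (9 vs 6).
D3: worse on salary ask (159 vs 140).
D5: worse on start delay (11 vs 6).
D6: worse on salary ask (182 vs 140).
No option dominates D4.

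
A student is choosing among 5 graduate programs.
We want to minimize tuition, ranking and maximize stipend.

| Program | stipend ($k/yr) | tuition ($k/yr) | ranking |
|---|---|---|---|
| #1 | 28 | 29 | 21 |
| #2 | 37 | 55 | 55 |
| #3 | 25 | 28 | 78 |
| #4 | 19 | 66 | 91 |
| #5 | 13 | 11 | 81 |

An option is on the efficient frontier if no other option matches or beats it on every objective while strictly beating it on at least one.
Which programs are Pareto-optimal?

#1, #2, #3, #5

#1: not dominated (best ranking).
#2: not dominated (best stipend).
#3: not dominated.
#4: dominated by #1 (stipend 28≥19, tuition 29≤66, ranking 21≤91).
#5: not dominated (best tuition).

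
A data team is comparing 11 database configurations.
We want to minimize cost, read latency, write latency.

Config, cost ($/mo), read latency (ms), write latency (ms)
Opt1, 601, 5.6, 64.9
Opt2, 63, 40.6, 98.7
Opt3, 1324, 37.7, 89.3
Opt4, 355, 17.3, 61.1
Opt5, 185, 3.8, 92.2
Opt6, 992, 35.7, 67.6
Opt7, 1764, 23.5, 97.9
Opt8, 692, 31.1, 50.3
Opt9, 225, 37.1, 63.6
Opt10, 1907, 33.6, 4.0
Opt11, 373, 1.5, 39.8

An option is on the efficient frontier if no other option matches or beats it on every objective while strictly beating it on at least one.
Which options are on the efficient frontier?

Opt1: dominated by Opt11 (cost 373≤601, read latency 1.5≤5.6, write latency 39.8≤64.9).
Opt2: not dominated (best cost).
Opt3: dominated by Opt1 (cost 601≤1324, read latency 5.6≤37.7, write latency 64.9≤89.3).
Opt4: not dominated.
Opt5: not dominated.
Opt6: dominated by Opt1 (cost 601≤992, read latency 5.6≤35.7, write latency 64.9≤67.6).
Opt7: dominated by Opt1 (cost 601≤1764, read latency 5.6≤23.5, write latency 64.9≤97.9).
Opt8: dominated by Opt11 (cost 373≤692, read latency 1.5≤31.1, write latency 39.8≤50.3).
Opt9: not dominated.
Opt10: not dominated (best write latency).
Opt11: not dominated (best read latency).

Opt2, Opt4, Opt5, Opt9, Opt10, Opt11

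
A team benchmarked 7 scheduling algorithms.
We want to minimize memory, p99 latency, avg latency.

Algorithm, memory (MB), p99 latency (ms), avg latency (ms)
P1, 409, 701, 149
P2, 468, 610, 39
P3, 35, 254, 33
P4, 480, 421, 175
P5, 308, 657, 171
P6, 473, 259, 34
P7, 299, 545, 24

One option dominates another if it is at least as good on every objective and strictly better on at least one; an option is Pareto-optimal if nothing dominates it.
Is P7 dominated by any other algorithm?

P1: worse on memory (409 vs 299).
P2: worse on memory (468 vs 299).
P3: worse on avg latency (33 vs 24).
P4: worse on memory (480 vs 299).
P5: worse on memory (308 vs 299).
P6: worse on memory (473 vs 299).
No option is at least as good as P7 on every objective and strictly better on one.

No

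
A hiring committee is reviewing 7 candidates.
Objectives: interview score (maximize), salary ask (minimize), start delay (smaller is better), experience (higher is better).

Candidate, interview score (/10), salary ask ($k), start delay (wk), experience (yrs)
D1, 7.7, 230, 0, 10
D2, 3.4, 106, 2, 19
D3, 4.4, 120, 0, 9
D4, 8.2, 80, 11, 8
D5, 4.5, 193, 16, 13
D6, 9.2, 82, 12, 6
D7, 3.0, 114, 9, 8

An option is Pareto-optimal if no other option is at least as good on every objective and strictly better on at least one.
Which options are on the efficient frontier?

D1, D2, D3, D4, D5, D6

D1: not dominated.
D2: not dominated (best experience).
D3: not dominated.
D4: not dominated (best salary ask).
D5: not dominated.
D6: not dominated (best interview score).
D7: dominated by D2 (interview score 3.4≥3.0, salary ask 106≤114, start delay 2≤9, experience 19≥8).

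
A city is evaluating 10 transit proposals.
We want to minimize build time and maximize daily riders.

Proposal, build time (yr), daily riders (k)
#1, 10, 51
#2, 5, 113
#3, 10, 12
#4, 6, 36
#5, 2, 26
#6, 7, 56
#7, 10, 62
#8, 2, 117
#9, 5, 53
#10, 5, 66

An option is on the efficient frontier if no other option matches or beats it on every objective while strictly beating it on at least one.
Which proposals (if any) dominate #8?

#1: worse on build time (10 vs 2).
#2: worse on build time (5 vs 2).
#3: worse on build time (10 vs 2).
#4: worse on build time (6 vs 2).
#5: worse on daily riders (26 vs 117).
#6: worse on build time (7 vs 2).
#7: worse on build time (10 vs 2).
#9: worse on build time (5 vs 2).
#10: worse on build time (5 vs 2).
No option dominates #8.

none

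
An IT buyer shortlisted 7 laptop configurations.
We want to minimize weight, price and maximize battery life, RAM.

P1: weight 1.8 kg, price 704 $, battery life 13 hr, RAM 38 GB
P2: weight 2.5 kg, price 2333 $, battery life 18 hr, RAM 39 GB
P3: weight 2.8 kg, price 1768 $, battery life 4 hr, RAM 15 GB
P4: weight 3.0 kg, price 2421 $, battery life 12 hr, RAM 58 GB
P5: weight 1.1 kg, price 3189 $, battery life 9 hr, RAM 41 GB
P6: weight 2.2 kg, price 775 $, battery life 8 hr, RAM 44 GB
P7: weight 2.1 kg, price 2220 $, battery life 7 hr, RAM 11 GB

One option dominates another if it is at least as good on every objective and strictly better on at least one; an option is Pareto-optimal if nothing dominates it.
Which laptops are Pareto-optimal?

P1: not dominated (best price).
P2: not dominated (best battery life).
P3: dominated by P1 (weight 1.8≤2.8, price 704≤1768, battery life 13≥4, RAM 38≥15).
P4: not dominated (best RAM).
P5: not dominated (best weight).
P6: not dominated.
P7: dominated by P1 (weight 1.8≤2.1, price 704≤2220, battery life 13≥7, RAM 38≥11).

P1, P2, P4, P5, P6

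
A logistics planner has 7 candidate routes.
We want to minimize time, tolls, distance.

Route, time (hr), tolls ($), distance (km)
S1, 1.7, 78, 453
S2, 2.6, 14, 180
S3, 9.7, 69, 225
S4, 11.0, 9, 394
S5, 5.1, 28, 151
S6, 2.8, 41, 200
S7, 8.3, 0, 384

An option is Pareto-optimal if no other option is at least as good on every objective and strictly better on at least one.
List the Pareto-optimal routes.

S1: not dominated (best time).
S2: not dominated.
S3: dominated by S2 (time 2.6≤9.7, tolls 14≤69, distance 180≤225).
S4: dominated by S7 (time 8.3≤11.0, tolls 0≤9, distance 384≤394).
S5: not dominated (best distance).
S6: dominated by S2 (time 2.6≤2.8, tolls 14≤41, distance 180≤200).
S7: not dominated (best tolls).

S1, S2, S5, S7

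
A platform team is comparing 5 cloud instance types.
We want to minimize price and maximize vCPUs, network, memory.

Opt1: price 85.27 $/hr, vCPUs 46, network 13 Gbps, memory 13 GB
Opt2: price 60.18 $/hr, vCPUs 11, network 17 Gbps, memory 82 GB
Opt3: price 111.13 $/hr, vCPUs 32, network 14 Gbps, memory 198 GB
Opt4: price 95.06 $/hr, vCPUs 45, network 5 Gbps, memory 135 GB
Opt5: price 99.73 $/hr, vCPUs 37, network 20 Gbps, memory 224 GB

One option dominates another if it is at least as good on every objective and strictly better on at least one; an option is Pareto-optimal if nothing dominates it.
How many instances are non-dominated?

4

Opt1: not dominated (best vCPUs).
Opt2: not dominated (best price).
Opt3: dominated by Opt5 (price 99.73≤111.13, vCPUs 37≥32, network 20≥14, memory 224≥198).
Opt4: not dominated.
Opt5: not dominated (best network).
Pareto-optimal: Opt1, Opt2, Opt4, Opt5 → 4.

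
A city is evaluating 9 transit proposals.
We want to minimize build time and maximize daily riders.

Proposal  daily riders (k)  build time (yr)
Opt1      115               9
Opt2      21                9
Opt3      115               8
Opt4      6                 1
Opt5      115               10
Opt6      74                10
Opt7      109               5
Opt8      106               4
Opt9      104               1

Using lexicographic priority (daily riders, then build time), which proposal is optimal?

First maximize daily riders: best is 115, kept {Opt1, Opt3, Opt5}.
Then minimize build time: best is 8, kept {Opt3}.

Opt3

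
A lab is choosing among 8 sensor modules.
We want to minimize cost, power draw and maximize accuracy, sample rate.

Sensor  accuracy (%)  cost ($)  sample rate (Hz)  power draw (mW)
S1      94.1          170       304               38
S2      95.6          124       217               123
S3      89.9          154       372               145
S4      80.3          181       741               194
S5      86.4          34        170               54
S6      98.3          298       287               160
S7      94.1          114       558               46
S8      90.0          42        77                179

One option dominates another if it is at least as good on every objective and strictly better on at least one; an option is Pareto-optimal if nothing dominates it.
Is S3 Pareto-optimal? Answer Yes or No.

No

S7 vs S3: accuracy 94.1≥89.9, cost 114≤154, sample rate 558≥372, power draw 46≤145 — S7 is at least as good on every objective and strictly better on at least one, so S7 dominates S3.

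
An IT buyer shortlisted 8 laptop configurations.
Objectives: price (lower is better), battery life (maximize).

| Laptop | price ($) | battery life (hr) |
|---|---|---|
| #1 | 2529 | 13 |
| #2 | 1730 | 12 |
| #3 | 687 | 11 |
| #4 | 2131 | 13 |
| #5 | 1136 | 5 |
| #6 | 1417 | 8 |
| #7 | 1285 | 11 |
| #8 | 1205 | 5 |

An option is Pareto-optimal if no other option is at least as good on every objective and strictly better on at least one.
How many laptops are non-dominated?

#1: dominated by #4 (price 2131≤2529, battery life 13≥13).
#2: not dominated.
#3: not dominated (best price).
#4: not dominated.
#5: dominated by #3 (price 687≤1136, battery life 11≥5).
#6: dominated by #3 (price 687≤1417, battery life 11≥8).
#7: dominated by #3 (price 687≤1285, battery life 11≥11).
#8: dominated by #3 (price 687≤1205, battery life 11≥5).
Pareto-optimal: #2, #3, #4 → 3.

3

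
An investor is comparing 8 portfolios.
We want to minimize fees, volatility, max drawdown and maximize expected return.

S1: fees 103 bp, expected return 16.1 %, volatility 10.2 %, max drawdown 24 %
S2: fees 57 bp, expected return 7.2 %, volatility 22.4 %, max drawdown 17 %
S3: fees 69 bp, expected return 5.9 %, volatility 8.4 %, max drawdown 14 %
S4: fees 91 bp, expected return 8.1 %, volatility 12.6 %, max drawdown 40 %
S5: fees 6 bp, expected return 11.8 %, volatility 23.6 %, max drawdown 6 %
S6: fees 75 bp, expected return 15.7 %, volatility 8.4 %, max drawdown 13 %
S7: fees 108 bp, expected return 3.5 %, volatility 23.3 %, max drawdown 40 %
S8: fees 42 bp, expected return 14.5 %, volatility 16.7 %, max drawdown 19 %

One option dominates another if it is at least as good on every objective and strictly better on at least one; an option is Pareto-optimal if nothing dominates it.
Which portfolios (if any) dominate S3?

none

S1: worse on fees (103 vs 69).
S2: worse on volatility (22.4 vs 8.4).
S4: worse on fees (91 vs 69).
S5: worse on volatility (23.6 vs 8.4).
S6: worse on fees (75 vs 69).
S7: worse on fees (108 vs 69).
S8: worse on volatility (16.7 vs 8.4).
No option dominates S3.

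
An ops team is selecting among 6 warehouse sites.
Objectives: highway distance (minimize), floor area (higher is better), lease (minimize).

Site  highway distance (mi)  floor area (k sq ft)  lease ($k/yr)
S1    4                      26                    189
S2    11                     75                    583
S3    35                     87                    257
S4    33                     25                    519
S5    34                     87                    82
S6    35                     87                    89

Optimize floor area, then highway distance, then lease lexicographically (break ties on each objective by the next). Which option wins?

First maximize floor area: best is 87, kept {S3, S5, S6}.
Then minimize highway distance: best is 34, kept {S5}.

S5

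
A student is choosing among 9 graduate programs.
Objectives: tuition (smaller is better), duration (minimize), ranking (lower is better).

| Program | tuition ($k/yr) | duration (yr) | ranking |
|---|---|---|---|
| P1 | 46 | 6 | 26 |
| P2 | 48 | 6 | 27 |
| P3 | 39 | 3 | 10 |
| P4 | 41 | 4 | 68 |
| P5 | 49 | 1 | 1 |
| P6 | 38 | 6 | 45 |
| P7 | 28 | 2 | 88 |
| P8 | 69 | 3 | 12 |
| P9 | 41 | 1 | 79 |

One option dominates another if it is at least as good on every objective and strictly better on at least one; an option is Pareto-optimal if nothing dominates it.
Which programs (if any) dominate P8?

P3: tuition 39≤69, duration 3≤3, ranking 10≤12 — dominates P8.
P5: tuition 49≤69, duration 1≤3, ranking 1≤12 — dominates P8.
Others (P1, P2, P4, P6, P7, P9) are each worse than P8 on at least one objective.

P3, P5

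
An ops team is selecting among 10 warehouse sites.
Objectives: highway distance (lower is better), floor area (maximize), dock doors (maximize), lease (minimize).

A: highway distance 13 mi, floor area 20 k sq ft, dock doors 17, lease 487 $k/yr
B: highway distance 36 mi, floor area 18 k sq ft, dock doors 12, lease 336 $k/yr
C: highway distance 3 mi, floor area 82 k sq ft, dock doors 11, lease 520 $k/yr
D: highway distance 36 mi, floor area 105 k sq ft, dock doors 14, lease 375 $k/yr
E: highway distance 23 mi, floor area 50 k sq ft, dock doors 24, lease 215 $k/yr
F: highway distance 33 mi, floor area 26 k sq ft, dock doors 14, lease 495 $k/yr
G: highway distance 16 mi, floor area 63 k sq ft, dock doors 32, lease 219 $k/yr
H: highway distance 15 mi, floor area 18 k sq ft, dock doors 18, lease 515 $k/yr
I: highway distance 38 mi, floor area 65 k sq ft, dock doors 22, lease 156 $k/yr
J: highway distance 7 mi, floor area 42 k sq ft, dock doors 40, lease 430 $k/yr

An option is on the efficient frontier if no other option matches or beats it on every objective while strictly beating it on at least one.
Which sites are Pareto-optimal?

A: dominated by J (highway distance 7≤13, floor area 42≥20, dock doors 40≥17, lease 430≤487).
B: dominated by E (highway distance 23≤36, floor area 50≥18, dock doors 24≥12, lease 215≤336).
C: not dominated (best highway distance).
D: not dominated (best floor area).
E: not dominated.
F: dominated by E (highway distance 23≤33, floor area 50≥26, dock doors 24≥14, lease 215≤495).
G: not dominated.
H: dominated by J (highway distance 7≤15, floor area 42≥18, dock doors 40≥18, lease 430≤515).
I: not dominated (best lease).
J: not dominated (best dock doors).

C, D, E, G, I, J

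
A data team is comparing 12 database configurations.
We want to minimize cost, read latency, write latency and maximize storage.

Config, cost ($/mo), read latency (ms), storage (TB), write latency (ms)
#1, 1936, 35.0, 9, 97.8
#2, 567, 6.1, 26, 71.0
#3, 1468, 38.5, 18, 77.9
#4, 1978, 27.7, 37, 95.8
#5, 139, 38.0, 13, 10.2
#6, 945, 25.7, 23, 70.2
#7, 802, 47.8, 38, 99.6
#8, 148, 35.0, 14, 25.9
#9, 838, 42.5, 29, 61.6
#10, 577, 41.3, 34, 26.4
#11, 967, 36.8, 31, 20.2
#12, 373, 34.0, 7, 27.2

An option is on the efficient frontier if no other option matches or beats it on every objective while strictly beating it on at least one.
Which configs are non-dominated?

#2, #4, #5, #6, #7, #8, #10, #11, #12

#1: dominated by #2 (cost 567≤1936, read latency 6.1≤35.0, storage 26≥9, write latency 71.0≤97.8).
#2: not dominated (best read latency).
#3: dominated by #2 (cost 567≤1468, read latency 6.1≤38.5, storage 26≥18, write latency 71.0≤77.9).
#4: not dominated.
#5: not dominated (best cost).
#6: not dominated.
#7: not dominated (best storage).
#8: not dominated.
#9: dominated by #10 (cost 577≤838, read latency 41.3≤42.5, storage 34≥29, write latency 26.4≤61.6).
#10: not dominated.
#11: not dominated.
#12: not dominated.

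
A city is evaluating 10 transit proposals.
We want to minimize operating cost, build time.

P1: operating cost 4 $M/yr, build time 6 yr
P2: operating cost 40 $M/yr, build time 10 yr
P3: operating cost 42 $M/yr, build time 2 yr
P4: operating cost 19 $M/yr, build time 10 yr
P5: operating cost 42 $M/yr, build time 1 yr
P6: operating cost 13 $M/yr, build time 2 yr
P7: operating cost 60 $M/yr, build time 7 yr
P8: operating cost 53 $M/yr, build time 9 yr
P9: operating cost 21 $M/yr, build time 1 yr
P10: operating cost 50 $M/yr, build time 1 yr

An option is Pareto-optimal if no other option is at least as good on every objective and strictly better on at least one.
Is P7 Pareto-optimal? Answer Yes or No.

No

P1 vs P7: operating cost 4≤60, build time 6≤7 — P1 is at least as good on every objective and strictly better on at least one, so P1 dominates P7.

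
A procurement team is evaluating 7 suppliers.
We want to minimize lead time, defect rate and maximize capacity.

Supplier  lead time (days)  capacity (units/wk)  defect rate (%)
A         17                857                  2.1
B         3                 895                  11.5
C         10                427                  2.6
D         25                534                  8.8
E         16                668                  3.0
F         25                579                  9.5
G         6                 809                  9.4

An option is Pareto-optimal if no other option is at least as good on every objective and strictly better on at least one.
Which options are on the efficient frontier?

A, B, C, E, G

A: not dominated (best defect rate).
B: not dominated (best lead time).
C: not dominated.
D: dominated by A (lead time 17≤25, capacity 857≥534, defect rate 2.1≤8.8).
E: not dominated.
F: dominated by A (lead time 17≤25, capacity 857≥579, defect rate 2.1≤9.5).
G: not dominated.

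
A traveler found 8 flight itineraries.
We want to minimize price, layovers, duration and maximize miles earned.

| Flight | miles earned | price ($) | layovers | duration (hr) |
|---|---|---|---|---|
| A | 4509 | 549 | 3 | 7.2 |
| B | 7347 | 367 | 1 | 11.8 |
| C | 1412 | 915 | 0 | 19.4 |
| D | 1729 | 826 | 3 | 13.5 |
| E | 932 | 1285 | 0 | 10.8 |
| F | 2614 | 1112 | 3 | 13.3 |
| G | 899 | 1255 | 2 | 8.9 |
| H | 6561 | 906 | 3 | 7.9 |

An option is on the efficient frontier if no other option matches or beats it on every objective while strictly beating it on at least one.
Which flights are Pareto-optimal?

A: not dominated (best duration).
B: not dominated (best miles earned).
C: not dominated.
D: dominated by A (miles earned 4509≥1729, price 549≤826, layovers 3≤3, duration 7.2≤13.5).
E: not dominated.
F: dominated by A (miles earned 4509≥2614, price 549≤1112, layovers 3≤3, duration 7.2≤13.3).
G: not dominated.
H: not dominated.

A, B, C, E, G, H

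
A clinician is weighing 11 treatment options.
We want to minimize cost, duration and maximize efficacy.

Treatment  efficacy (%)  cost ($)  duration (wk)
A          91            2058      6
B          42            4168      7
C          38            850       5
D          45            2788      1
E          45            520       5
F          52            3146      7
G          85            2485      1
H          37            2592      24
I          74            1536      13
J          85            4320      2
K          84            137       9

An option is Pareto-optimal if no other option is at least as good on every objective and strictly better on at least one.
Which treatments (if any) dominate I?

K

K: efficacy 84≥74, cost 137≤1536, duration 9≤13 — dominates I.
Others (A, B, C, D, E, F, G, H, J) are each worse than I on at least one objective.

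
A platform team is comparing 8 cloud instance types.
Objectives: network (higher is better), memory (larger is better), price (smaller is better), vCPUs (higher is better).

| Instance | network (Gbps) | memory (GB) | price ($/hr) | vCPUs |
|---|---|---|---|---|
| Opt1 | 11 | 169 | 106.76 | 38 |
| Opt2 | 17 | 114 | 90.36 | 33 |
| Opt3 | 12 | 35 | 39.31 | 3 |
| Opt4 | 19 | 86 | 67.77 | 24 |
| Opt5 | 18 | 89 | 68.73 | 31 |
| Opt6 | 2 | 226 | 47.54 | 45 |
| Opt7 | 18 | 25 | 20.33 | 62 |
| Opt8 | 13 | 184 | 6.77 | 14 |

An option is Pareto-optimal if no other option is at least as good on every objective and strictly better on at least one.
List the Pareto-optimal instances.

Opt1: not dominated.
Opt2: not dominated.
Opt3: dominated by Opt8 (network 13≥12, memory 184≥35, price 6.77≤39.31, vCPUs 14≥3).
Opt4: not dominated (best network).
Opt5: not dominated.
Opt6: not dominated (best memory).
Opt7: not dominated (best vCPUs).
Opt8: not dominated (best price).

Opt1, Opt2, Opt4, Opt5, Opt6, Opt7, Opt8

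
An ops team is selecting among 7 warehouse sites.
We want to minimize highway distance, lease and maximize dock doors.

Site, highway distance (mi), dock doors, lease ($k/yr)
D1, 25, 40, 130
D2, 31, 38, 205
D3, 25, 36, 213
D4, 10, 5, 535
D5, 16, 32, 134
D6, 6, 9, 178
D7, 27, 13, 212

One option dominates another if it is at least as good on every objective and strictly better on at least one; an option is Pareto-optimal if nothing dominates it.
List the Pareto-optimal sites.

D1: not dominated (best dock doors).
D2: dominated by D1 (highway distance 25≤31, dock doors 40≥38, lease 130≤205).
D3: dominated by D1 (highway distance 25≤25, dock doors 40≥36, lease 130≤213).
D4: dominated by D6 (highway distance 6≤10, dock doors 9≥5, lease 178≤535).
D5: not dominated.
D6: not dominated (best highway distance).
D7: dominated by D1 (highway distance 25≤27, dock doors 40≥13, lease 130≤212).

D1, D5, D6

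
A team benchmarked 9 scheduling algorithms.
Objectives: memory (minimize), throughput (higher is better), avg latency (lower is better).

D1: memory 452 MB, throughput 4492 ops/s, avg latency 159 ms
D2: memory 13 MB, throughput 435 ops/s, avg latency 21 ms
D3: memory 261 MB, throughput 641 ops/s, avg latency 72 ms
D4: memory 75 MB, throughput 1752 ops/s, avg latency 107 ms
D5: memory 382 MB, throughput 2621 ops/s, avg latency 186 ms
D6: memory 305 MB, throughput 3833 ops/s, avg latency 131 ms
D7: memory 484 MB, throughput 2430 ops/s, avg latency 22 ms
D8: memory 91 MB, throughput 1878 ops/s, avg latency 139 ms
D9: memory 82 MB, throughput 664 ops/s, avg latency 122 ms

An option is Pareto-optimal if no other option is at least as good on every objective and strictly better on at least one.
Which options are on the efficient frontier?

D1: not dominated (best throughput).
D2: not dominated (best memory).
D3: not dominated.
D4: not dominated.
D5: dominated by D6 (memory 305≤382, throughput 3833≥2621, avg latency 131≤186).
D6: not dominated.
D7: not dominated.
D8: not dominated.
D9: dominated by D4 (memory 75≤82, throughput 1752≥664, avg latency 107≤122).

D1, D2, D3, D4, D6, D7, D8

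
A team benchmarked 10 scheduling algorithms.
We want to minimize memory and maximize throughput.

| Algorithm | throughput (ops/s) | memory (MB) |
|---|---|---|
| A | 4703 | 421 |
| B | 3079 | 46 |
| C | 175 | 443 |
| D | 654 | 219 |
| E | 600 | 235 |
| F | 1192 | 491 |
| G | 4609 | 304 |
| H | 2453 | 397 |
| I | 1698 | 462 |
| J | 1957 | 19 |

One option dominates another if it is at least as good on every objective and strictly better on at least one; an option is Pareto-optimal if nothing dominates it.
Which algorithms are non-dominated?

A: not dominated (best throughput).
B: not dominated.
C: dominated by A (throughput 4703≥175, memory 421≤443).
D: dominated by B (throughput 3079≥654, memory 46≤219).
E: dominated by B (throughput 3079≥600, memory 46≤235).
F: dominated by A (throughput 4703≥1192, memory 421≤491).
G: not dominated.
H: dominated by B (throughput 3079≥2453, memory 46≤397).
I: dominated by A (throughput 4703≥1698, memory 421≤462).
J: not dominated (best memory).

A, B, G, J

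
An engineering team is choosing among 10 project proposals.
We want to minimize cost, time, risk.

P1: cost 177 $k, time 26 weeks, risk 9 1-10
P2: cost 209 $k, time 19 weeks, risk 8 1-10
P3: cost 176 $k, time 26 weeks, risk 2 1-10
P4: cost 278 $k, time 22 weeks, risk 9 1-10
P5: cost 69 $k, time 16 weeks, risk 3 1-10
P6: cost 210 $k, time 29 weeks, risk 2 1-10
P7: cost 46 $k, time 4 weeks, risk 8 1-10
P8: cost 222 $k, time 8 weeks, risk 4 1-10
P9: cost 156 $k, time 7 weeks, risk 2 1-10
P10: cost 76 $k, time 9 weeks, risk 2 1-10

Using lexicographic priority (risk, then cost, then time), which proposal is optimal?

P10

First minimize risk: best is 2, kept {P3, P6, P9, P10}.
Then minimize cost: best is 76, kept {P10}.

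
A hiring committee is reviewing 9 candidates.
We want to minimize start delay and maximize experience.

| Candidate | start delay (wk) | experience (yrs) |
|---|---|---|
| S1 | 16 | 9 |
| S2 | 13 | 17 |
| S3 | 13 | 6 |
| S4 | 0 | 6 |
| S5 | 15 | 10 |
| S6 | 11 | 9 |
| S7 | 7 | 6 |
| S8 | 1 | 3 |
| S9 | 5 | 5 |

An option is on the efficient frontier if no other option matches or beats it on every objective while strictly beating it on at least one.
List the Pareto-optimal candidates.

S2, S4, S6

S1: dominated by S2 (start delay 13≤16, experience 17≥9).
S2: not dominated (best experience).
S3: dominated by S2 (start delay 13≤13, experience 17≥6).
S4: not dominated (best start delay).
S5: dominated by S2 (start delay 13≤15, experience 17≥10).
S6: not dominated.
S7: dominated by S4 (start delay 0≤7, experience 6≥6).
S8: dominated by S4 (start delay 0≤1, experience 6≥3).
S9: dominated by S4 (start delay 0≤5, experience 6≥5).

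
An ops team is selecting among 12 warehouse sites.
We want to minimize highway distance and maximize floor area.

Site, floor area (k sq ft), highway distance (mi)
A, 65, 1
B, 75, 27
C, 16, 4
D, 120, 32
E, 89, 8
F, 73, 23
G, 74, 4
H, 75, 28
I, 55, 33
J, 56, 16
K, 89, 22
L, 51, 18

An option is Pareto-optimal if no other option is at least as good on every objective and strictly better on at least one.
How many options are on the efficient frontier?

4

A: not dominated (best highway distance).
B: dominated by E (floor area 89≥75, highway distance 8≤27).
C: dominated by A (floor area 65≥16, highway distance 1≤4).
D: not dominated (best floor area).
E: not dominated.
F: dominated by E (floor area 89≥73, highway distance 8≤23).
G: not dominated.
H: dominated by B (floor area 75≥75, highway distance 27≤28).
I: dominated by A (floor area 65≥55, highway distance 1≤33).
J: dominated by A (floor area 65≥56, highway distance 1≤16).
K: dominated by E (floor area 89≥89, highway distance 8≤22).
L: dominated by A (floor area 65≥51, highway distance 1≤18).
Pareto-optimal: A, D, E, G → 4.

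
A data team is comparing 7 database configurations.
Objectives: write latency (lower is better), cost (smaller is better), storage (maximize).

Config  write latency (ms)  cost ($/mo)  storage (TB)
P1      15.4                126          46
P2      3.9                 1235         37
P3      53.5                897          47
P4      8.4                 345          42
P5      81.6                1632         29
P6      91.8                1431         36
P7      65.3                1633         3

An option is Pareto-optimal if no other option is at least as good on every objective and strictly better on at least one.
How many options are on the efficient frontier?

P1: not dominated (best cost).
P2: not dominated (best write latency).
P3: not dominated (best storage).
P4: not dominated.
P5: dominated by P1 (write latency 15.4≤81.6, cost 126≤1632, storage 46≥29).
P6: dominated by P1 (write latency 15.4≤91.8, cost 126≤1431, storage 46≥36).
P7: dominated by P1 (write latency 15.4≤65.3, cost 126≤1633, storage 46≥3).
Pareto-optimal: P1, P2, P3, P4 → 4.

4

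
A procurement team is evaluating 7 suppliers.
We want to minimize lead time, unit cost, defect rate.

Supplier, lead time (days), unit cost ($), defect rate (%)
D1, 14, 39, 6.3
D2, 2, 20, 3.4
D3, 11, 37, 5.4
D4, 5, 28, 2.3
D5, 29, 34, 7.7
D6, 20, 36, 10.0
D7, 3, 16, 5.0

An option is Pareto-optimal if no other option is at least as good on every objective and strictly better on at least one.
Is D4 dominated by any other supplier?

D1: worse on lead time (14 vs 5).
D2: worse on defect rate (3.4 vs 2.3).
D3: worse on lead time (11 vs 5).
D5: worse on lead time (29 vs 5).
D6: worse on lead time (20 vs 5).
D7: worse on defect rate (5.0 vs 2.3).
No option is at least as good as D4 on every objective and strictly better on one.

No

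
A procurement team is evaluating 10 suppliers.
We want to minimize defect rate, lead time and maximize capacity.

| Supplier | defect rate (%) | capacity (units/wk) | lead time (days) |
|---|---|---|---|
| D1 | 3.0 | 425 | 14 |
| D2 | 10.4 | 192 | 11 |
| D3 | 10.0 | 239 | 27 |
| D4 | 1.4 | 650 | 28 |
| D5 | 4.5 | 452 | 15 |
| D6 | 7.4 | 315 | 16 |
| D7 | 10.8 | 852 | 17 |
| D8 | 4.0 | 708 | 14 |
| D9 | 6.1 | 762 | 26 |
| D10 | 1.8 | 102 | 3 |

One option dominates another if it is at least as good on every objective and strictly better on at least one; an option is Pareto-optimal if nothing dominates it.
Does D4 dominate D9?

D4 vs D9: D4 is worse on capacity (650 vs 762), so it does not dominate D9.

No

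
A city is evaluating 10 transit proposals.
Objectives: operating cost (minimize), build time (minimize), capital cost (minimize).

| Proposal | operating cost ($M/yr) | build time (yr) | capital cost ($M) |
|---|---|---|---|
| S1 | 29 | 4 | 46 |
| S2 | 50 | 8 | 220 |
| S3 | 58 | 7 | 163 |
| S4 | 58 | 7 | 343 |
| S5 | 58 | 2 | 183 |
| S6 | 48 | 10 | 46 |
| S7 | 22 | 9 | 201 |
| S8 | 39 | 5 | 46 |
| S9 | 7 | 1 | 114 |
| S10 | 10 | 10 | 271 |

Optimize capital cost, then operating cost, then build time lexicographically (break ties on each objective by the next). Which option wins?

S1

First minimize capital cost: best is 46, kept {S1, S6, S8}.
Then minimize operating cost: best is 29, kept {S1}.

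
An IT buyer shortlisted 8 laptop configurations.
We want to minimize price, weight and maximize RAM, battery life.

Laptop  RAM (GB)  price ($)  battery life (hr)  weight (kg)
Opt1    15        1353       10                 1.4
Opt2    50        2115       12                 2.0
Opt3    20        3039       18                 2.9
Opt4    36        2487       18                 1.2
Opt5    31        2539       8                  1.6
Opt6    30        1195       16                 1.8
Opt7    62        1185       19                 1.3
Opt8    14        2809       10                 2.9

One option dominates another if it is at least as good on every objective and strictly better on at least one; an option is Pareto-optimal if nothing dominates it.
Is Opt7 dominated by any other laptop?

Opt1: worse on RAM (15 vs 62).
Opt2: worse on RAM (50 vs 62).
Opt3: worse on RAM (20 vs 62).
Opt4: worse on RAM (36 vs 62).
Opt5: worse on RAM (31 vs 62).
Opt6: worse on RAM (30 vs 62).
Opt8: worse on RAM (14 vs 62).
No option is at least as good as Opt7 on every objective and strictly better on one.

No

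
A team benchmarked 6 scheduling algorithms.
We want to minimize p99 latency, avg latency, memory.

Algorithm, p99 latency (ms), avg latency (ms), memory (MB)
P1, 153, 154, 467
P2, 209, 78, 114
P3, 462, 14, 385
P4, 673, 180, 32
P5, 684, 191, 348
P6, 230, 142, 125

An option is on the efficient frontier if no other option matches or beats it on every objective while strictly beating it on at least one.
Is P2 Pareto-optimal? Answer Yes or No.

Yes

P1: worse on avg latency (154 vs 78).
P3: worse on p99 latency (462 vs 209).
P4: worse on p99 latency (673 vs 209).
P5: worse on p99 latency (684 vs 209).
P6: worse on p99 latency (230 vs 209).
No option is at least as good as P2 on every objective and strictly better on one.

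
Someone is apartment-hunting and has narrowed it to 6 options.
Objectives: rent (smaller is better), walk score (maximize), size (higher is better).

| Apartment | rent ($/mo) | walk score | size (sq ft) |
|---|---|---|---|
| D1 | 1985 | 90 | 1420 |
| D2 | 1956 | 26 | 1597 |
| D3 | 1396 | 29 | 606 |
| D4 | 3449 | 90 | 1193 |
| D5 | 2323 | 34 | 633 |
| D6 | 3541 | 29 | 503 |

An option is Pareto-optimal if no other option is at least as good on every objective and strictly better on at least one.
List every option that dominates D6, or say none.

D1, D3, D4, D5

D1: rent 1985≤3541, walk score 90≥29, size 1420≥503 — dominates D6.
D3: rent 1396≤3541, walk score 29≥29, size 606≥503 — dominates D6.
D4: rent 3449≤3541, walk score 90≥29, size 1193≥503 — dominates D6.
D5: rent 2323≤3541, walk score 34≥29, size 633≥503 — dominates D6.
Others (D2) are each worse than D6 on at least one objective.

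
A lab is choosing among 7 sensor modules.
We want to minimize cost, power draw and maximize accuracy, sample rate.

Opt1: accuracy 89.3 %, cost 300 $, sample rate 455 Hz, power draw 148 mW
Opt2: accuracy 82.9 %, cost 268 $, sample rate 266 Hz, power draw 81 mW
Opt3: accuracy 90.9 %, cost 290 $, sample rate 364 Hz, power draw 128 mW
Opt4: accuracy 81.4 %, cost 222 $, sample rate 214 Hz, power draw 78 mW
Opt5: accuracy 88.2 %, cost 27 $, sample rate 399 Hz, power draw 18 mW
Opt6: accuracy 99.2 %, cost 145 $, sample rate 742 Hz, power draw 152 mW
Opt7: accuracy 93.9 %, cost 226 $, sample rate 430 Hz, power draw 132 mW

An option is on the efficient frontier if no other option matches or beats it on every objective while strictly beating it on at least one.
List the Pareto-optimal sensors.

Opt1: not dominated.
Opt2: dominated by Opt5 (accuracy 88.2≥82.9, cost 27≤268, sample rate 399≥266, power draw 18≤81).
Opt3: not dominated.
Opt4: dominated by Opt5 (accuracy 88.2≥81.4, cost 27≤222, sample rate 399≥214, power draw 18≤78).
Opt5: not dominated (best cost).
Opt6: not dominated (best accuracy).
Opt7: not dominated.

Opt1, Opt3, Opt5, Opt6, Opt7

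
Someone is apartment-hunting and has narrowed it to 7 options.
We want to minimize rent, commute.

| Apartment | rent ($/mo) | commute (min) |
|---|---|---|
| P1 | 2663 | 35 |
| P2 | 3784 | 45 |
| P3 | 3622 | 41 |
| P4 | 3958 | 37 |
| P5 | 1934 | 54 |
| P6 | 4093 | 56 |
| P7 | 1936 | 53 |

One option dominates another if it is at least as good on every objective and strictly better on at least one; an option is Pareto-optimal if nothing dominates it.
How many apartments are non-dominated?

3

P1: not dominated (best commute).
P2: dominated by P1 (rent 2663≤3784, commute 35≤45).
P3: dominated by P1 (rent 2663≤3622, commute 35≤41).
P4: dominated by P1 (rent 2663≤3958, commute 35≤37).
P5: not dominated (best rent).
P6: dominated by P1 (rent 2663≤4093, commute 35≤56).
P7: not dominated.
Pareto-optimal: P1, P5, P7 → 3.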